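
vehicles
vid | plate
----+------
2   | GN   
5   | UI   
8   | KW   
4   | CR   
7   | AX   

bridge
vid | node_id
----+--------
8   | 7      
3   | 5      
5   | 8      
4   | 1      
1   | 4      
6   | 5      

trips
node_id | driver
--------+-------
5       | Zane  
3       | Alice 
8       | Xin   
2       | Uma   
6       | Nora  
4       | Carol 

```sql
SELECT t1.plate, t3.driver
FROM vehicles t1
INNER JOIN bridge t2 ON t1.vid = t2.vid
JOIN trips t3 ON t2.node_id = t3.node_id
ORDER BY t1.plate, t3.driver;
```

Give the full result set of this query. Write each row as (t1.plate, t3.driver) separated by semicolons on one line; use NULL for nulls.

(UI, Xin)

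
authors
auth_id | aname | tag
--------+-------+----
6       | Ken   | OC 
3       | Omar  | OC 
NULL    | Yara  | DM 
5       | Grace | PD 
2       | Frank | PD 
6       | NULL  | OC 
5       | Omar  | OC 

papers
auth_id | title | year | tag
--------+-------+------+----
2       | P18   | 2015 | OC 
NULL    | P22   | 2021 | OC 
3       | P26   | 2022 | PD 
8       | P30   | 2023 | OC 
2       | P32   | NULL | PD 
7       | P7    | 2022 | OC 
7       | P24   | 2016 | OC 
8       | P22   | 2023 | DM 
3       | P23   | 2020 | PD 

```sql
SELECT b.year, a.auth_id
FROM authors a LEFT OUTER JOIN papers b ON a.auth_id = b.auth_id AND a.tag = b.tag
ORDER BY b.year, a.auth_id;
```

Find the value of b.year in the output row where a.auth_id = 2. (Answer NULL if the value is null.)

NULL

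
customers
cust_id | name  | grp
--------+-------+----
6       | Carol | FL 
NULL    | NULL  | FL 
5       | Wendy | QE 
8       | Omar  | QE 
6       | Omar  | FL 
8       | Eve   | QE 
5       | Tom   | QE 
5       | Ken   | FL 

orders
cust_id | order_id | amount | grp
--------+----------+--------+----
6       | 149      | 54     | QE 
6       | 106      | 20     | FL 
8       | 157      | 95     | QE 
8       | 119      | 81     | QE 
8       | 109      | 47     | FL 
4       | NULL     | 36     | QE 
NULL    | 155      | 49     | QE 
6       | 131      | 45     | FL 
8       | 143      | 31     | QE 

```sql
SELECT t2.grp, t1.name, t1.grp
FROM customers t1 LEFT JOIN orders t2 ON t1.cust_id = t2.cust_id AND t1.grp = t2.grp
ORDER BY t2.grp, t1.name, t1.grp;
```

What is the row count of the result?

14

LEFT JOIN keeps every row from `customers`; unmatched rows get NULL for `orders`'s columns.
Matching on t1.cust_id = t2.cust_id AND t1.grp = t2.grp. A NULL in a compared column never satisfies the condition.
Matched pairs: 10; unmatched t1 rows kept: 4.
Total: 10 matched + 4 padded = 14 rows.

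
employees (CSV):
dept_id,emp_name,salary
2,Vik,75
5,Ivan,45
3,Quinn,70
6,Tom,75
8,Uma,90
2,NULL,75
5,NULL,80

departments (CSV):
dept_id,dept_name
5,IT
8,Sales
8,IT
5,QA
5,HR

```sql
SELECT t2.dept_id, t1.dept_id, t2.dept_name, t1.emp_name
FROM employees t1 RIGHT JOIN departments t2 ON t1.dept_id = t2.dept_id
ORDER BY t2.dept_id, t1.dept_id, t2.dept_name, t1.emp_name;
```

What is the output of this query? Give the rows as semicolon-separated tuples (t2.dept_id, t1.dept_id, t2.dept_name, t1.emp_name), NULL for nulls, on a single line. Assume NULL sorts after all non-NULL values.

RIGHT JOIN keeps every row from `departments`; unmatched rows get NULL for `employees`'s columns.
Matching on t1.dept_id = t2.dept_id.
- dept_id=2: no matching t2 row.
- dept_id=5: 3 matching t2 row(s), so 3 row(s) emitted.
- dept_id=3: no matching t2 row.
- dept_id=6: no matching t2 row.
- dept_id=8: 2 matching t2 row(s), so 2 row(s) emitted.
- dept_id=2: no matching t2 row.
- dept_id=5: 3 matching t2 row(s), so 3 row(s) emitted.
- every t2 row matched at least one t1 row.
After projecting and ordering:
t2.dept_id | t1.dept_id | t2.dept_name | t1.emp_name
5 | 5 | HR | Ivan
5 | 5 | HR | NULL
5 | 5 | IT | Ivan
5 | 5 | IT | NULL
5 | 5 | QA | Ivan
5 | 5 | QA | NULL
8 | 8 | IT | Uma
8 | 8 | Sales | Uma

(5, 5, HR, Ivan); (5, 5, HR, NULL); (5, 5, IT, Ivan); (5, 5, IT, NULL); (5, 5, QA, Ivan); (5, 5, QA, NULL); (8, 8, IT, Uma); (8, 8, Sales, Uma)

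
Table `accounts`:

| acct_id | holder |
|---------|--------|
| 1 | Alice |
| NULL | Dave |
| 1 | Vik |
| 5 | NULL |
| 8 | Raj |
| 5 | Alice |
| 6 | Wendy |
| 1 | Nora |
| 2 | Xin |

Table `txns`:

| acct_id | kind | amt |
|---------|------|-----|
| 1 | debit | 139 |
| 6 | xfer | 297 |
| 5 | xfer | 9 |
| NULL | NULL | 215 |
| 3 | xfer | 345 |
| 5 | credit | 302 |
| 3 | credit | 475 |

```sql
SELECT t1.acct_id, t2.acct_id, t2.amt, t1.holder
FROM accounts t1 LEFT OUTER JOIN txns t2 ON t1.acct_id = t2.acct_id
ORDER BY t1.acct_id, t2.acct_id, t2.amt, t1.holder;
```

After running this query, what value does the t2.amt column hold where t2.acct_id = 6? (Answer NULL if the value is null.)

297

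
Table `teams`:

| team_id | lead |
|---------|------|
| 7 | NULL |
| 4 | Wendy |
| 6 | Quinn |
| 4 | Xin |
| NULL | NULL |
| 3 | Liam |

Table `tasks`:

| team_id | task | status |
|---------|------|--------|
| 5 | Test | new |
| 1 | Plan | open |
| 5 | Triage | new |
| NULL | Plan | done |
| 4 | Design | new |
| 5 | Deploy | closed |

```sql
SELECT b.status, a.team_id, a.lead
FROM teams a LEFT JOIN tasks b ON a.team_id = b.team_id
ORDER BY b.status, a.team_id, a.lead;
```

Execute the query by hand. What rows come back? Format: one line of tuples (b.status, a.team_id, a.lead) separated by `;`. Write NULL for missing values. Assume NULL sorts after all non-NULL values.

LEFT JOIN keeps every row from `teams`; unmatched rows get NULL for `tasks`'s columns.
Matching on a.team_id = b.team_id. A NULL in a compared column never satisfies the condition.
- a row (team_id=7): no match → kept, b columns NULL.
- a row (team_id=4): matches 1 b row(s) → 1 output row(s).
- a row (team_id=6): no match → kept, b columns NULL.
- a row (team_id=4): matches 1 b row(s) → 1 output row(s).
- a row (team_id=NULL): no match → kept, b columns NULL.
- a row (team_id=3): no match → kept, b columns NULL.
After projecting and ordering:
b.status | a.team_id | a.lead
new | 4 | Wendy
new | 4 | Xin
NULL | 3 | Liam
NULL | 6 | Quinn
NULL | 7 | NULL
NULL | NULL | NULL

(new, 4, Wendy); (new, 4, Xin); (NULL, 3, Liam); (NULL, 6, Quinn); (NULL, 7, NULL); (NULL, NULL, NULL)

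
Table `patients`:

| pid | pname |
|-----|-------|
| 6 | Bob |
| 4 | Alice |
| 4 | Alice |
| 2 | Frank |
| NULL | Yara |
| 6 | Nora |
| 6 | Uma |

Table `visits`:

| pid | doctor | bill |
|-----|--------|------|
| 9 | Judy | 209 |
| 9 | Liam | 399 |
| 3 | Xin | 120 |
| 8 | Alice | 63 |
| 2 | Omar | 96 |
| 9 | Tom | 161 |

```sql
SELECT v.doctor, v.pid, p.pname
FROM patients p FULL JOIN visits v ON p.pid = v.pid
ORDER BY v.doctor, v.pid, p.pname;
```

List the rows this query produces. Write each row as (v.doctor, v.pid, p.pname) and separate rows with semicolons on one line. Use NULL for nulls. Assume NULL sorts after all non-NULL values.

(Alice, 8, NULL); (Judy, 9, NULL); (Liam, 9, NULL); (Omar, 2, Frank); (Tom, 9, NULL); (Xin, 3, NULL); (NULL, NULL, Alice); (NULL, NULL, Alice); (NULL, NULL, Bob); (NULL, NULL, Nora); (NULL, NULL, Uma); (NULL, NULL, Yara)

FULL OUTER JOIN keeps every row from both sides; unmatched rows get NULL for the other side's columns.
Matching on p.pid = v.pid. A NULL in a compared column never satisfies the condition.
- p row (pid=6): no match → kept, v columns NULL.
- p row (pid=4): no match → kept, v columns NULL.
- p row (pid=4): no match → kept, v columns NULL.
- p row (pid=2): matches 1 v row(s) → 1 output row(s).
- p row (pid=NULL): no match → kept, v columns NULL.
- p row (pid=6): no match → kept, v columns NULL.
- p row (pid=6): no match → kept, v columns NULL.
- 5 v row(s) had no p match → kept, p columns NULL.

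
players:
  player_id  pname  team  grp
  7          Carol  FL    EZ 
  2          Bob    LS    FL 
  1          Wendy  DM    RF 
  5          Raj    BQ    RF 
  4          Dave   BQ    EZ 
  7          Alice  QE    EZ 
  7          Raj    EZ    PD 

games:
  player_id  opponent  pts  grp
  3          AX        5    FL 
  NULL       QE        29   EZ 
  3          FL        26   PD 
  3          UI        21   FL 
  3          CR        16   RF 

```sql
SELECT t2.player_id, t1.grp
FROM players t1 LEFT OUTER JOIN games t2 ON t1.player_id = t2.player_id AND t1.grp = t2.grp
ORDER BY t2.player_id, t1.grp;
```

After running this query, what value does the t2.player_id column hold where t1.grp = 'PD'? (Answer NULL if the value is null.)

NULL

LEFT JOIN keeps every row from `players`; unmatched rows get NULL for `games`'s columns.
Matching on t1.player_id = t2.player_id AND t1.grp = t2.grp. A NULL in a compared column never satisfies the condition.
- t1 row (player_id=7, grp=EZ): no match → kept, t2 columns NULL.
- t1 row (player_id=2, grp=FL): no match → kept, t2 columns NULL.
- t1 row (player_id=1, grp=RF): no match → kept, t2 columns NULL.
- t1 row (player_id=5, grp=RF): no match → kept, t2 columns NULL.
- t1 row (player_id=4, grp=EZ): no match → kept, t2 columns NULL.
- t1 row (player_id=7, grp=EZ): no match → kept, t2 columns NULL.
- t1 row (player_id=7, grp=PD): no match → kept, t2 columns NULL.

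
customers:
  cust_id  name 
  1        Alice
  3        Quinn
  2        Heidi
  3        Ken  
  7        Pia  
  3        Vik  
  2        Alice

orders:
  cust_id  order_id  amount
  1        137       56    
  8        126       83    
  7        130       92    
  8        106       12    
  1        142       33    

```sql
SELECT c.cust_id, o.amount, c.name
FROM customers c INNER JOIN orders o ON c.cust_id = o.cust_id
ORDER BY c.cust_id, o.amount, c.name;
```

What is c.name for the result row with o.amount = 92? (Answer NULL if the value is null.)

INNER JOIN keeps only pairs where the ON condition holds.
Matching on c.cust_id = o.cust_id.
- c[0] cust_id=1 → 2 match(es) in o → 2 row(s).
- c[1] cust_id=3 → no match; dropped.
- c[2] cust_id=2 → no match; dropped.
- c[3] cust_id=3 → no match; dropped.
- c[4] cust_id=7 → 1 match(es) in o → 1 row(s).
- c[5] cust_id=3 → no match; dropped.
- c[6] cust_id=2 → no match; dropped.

Pia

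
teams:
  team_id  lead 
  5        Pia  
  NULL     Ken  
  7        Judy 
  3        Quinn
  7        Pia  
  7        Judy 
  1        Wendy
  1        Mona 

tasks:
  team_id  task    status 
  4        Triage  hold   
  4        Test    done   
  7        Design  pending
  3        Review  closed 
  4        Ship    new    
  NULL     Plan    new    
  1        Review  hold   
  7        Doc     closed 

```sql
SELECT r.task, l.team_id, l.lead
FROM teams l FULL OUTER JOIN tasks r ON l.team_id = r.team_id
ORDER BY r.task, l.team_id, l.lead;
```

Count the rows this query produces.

15

FULL OUTER JOIN keeps every row from both sides; unmatched rows get NULL for the other side's columns.
Matching on l.team_id = r.team_id. A NULL in a compared column never satisfies the condition.
- team_id=5: no r row matches, row kept with r columns NULL.
- team_id=NULL: no r row matches, row kept with r columns NULL.
- team_id=7: 2 matching r row(s), so 2 row(s) emitted.
- team_id=3: 1 matching r row(s), so 1 row(s) emitted.
- team_id=7: 2 matching r row(s), so 2 row(s) emitted.
- team_id=7: 2 matching r row(s), so 2 row(s) emitted.
- team_id=1: 1 matching r row(s), so 1 row(s) emitted.
- team_id=1: 1 matching r row(s), so 1 row(s) emitted.
- plus 4 unmatched r row(s), each kept with NULL l columns.
Total: 9 matched + 6 padded = 15 rows.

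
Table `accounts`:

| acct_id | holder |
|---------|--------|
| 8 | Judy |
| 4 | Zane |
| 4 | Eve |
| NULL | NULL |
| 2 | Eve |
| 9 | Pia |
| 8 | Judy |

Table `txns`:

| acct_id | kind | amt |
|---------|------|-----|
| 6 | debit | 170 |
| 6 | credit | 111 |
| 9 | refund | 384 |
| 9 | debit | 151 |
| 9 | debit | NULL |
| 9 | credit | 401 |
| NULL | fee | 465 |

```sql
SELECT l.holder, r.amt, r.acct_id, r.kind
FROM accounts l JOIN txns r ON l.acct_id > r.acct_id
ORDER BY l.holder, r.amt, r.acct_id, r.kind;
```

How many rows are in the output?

6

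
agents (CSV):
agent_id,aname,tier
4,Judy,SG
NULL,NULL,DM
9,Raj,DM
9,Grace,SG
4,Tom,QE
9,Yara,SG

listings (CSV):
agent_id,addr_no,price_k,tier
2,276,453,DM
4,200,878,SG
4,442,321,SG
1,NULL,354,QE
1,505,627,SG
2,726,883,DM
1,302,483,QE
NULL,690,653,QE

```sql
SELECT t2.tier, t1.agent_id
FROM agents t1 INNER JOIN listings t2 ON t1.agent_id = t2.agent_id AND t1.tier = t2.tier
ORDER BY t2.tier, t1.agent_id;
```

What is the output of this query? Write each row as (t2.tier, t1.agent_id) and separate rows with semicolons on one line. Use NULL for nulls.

INNER JOIN keeps only pairs where the ON condition holds.
Matching on t1.agent_id = t2.agent_id AND t1.tier = t2.tier. A NULL in a compared column never satisfies the condition.
- agent_id=4, tier=SG: 2 matching t2 row(s), so 2 row(s) emitted.
- agent_id=NULL, tier=DM: no matching t2 row, dropped.
- agent_id=9, tier=DM: no matching t2 row, dropped.
- agent_id=9, tier=SG: no matching t2 row, dropped.
- agent_id=4, tier=QE: no matching t2 row, dropped.
- agent_id=9, tier=SG: no matching t2 row, dropped.
After projecting and ordering:
t2.tier | t1.agent_id
SG | 4
SG | 4

(SG, 4); (SG, 4)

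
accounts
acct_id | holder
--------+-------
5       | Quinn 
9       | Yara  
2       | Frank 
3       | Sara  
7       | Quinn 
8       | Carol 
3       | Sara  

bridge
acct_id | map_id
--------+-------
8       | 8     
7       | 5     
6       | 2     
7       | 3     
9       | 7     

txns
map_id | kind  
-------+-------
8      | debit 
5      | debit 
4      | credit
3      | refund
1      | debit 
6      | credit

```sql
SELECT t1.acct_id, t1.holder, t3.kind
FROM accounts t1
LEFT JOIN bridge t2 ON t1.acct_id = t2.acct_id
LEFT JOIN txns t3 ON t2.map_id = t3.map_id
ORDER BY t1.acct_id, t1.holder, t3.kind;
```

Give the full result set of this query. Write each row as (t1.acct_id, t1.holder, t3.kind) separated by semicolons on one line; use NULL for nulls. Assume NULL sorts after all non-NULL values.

(2, Frank, NULL); (3, Sara, NULL); (3, Sara, NULL); (5, Quinn, NULL); (7, Quinn, debit); (7, Quinn, refund); (8, Carol, debit); (9, Yara, NULL)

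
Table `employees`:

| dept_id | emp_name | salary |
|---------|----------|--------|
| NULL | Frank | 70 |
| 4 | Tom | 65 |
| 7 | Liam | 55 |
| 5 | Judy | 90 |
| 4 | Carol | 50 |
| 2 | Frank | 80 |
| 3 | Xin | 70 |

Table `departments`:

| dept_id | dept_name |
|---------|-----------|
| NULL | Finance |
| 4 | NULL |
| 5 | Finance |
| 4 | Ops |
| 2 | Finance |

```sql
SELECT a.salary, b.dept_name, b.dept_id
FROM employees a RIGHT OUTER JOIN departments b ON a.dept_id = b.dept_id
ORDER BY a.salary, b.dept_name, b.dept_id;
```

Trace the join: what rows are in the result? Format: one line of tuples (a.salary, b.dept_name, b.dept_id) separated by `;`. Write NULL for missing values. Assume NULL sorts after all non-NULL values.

RIGHT JOIN keeps every row from `departments`; unmatched rows get NULL for `employees`'s columns.
Matching on a.dept_id = b.dept_id. A NULL in a compared column never satisfies the condition.
- a row (dept_id=NULL): no match.
- a row (dept_id=4): matches 2 b row(s) → 2 output row(s).
- a row (dept_id=7): no match.
- a row (dept_id=5): matches 1 b row(s) → 1 output row(s).
- a row (dept_id=4): matches 2 b row(s) → 2 output row(s).
- a row (dept_id=2): matches 1 b row(s) → 1 output row(s).
- a row (dept_id=3): no match.
- plus 1 unmatched b row(s), each kept with NULL a columns.
After projecting and ordering:
a.salary | b.dept_name | b.dept_id
50 | Ops | 4
50 | NULL | 4
65 | Ops | 4
65 | NULL | 4
80 | Finance | 2
90 | Finance | 5
NULL | Finance | NULL

(50, Ops, 4); (50, NULL, 4); (65, Ops, 4); (65, NULL, 4); (80, Finance, 2); (90, Finance, 5); (NULL, Finance, NULL)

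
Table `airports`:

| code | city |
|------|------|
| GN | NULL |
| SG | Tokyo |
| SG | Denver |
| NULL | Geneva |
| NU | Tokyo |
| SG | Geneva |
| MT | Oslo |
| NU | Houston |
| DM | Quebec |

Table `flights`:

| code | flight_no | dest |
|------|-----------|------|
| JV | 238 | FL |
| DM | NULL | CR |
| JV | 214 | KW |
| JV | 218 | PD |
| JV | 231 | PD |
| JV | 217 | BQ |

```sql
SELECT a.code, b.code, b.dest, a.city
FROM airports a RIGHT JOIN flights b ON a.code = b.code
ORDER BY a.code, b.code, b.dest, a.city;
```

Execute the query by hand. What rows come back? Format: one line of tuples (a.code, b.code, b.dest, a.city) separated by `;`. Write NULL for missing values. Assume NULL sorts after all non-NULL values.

(DM, DM, CR, Quebec); (NULL, JV, BQ, NULL); (NULL, JV, FL, NULL); (NULL, JV, KW, NULL); (NULL, JV, PD, NULL); (NULL, JV, PD, NULL)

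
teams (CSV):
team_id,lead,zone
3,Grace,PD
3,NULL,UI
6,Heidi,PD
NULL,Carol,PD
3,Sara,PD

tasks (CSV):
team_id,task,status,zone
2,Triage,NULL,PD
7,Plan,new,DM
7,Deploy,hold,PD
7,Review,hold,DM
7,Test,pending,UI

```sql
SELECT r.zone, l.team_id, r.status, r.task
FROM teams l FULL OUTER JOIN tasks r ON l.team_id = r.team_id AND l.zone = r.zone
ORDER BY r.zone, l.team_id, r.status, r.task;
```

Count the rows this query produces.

10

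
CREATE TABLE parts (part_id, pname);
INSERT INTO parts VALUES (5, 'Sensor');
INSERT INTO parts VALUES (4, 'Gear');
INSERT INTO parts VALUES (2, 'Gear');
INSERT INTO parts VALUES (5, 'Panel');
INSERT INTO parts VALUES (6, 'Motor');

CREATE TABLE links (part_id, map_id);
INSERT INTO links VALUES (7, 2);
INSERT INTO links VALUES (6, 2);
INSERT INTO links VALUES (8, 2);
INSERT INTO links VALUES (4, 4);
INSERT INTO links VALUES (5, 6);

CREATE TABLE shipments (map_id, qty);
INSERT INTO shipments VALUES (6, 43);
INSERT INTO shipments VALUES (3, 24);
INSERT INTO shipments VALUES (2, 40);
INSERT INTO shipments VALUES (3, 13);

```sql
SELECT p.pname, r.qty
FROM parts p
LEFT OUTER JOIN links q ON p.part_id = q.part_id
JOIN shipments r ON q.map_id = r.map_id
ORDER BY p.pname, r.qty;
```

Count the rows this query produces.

3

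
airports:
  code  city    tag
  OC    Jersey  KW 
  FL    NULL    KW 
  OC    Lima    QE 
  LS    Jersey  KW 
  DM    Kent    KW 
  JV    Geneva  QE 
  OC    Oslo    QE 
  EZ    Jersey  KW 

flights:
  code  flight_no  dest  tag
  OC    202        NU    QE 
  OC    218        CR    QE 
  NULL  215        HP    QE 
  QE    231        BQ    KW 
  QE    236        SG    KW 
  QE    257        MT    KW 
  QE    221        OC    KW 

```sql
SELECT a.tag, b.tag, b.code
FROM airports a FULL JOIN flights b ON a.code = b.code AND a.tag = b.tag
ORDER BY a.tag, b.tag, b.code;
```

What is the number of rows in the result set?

15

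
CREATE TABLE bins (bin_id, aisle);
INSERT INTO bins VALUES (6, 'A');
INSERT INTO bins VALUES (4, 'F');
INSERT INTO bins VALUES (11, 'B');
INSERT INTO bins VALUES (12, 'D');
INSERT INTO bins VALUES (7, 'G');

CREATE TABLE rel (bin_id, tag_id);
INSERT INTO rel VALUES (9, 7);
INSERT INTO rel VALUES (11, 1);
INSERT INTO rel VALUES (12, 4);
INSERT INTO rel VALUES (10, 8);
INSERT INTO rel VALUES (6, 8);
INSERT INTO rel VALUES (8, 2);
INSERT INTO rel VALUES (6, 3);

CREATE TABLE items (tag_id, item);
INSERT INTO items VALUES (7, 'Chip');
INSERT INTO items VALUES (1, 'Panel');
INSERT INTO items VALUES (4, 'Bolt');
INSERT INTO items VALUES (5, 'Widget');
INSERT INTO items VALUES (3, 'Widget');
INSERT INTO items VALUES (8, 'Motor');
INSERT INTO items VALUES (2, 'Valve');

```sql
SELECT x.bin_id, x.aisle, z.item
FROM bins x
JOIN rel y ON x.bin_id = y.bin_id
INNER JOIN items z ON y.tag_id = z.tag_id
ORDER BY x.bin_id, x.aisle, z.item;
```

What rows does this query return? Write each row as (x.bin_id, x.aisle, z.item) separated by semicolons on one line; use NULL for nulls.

(6, A, Motor); (6, A, Widget); (11, B, Panel); (12, D, Bolt)

Evaluate left to right. First `bins x INNER JOIN rel y` on bin_id: 4 row(s).
Then INNER JOIN `items z` on tag_id: keep only rows whose y.tag_id appears in z.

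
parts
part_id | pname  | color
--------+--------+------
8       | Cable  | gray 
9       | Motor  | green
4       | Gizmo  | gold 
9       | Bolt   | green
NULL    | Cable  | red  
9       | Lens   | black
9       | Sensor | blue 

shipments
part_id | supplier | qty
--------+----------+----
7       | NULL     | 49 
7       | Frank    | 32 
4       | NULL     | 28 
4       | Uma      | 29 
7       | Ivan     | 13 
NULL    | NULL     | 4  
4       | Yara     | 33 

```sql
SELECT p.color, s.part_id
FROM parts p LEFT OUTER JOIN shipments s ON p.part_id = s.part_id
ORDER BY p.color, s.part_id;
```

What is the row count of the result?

9

LEFT JOIN keeps every row from `parts`; unmatched rows get NULL for `shipments`'s columns.
Matching on p.part_id = s.part_id. A NULL in a compared column never satisfies the condition.
Matched pairs: 3; unmatched p rows kept: 6.
Total: 3 matched + 6 padded = 9 rows.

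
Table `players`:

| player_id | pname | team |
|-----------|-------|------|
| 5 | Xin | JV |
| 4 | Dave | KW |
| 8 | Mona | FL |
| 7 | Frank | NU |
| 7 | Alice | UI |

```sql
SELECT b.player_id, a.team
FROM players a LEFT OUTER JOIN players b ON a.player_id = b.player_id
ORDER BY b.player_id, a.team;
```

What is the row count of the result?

LEFT JOIN keeps every row from `players a`; unmatched rows get NULL for `players b`'s columns.
Matching on a.player_id = b.player_id.
- a[0] player_id=5 → 1 match(es) in b → 1 row(s).
- a[1] player_id=4 → 1 match(es) in b → 1 row(s).
- a[2] player_id=8 → 1 match(es) in b → 1 row(s).
- a[3] player_id=7 → 2 match(es) in b → 2 row(s).
- a[4] player_id=7 → 2 match(es) in b → 2 row(s).
Total: 7 rows.

7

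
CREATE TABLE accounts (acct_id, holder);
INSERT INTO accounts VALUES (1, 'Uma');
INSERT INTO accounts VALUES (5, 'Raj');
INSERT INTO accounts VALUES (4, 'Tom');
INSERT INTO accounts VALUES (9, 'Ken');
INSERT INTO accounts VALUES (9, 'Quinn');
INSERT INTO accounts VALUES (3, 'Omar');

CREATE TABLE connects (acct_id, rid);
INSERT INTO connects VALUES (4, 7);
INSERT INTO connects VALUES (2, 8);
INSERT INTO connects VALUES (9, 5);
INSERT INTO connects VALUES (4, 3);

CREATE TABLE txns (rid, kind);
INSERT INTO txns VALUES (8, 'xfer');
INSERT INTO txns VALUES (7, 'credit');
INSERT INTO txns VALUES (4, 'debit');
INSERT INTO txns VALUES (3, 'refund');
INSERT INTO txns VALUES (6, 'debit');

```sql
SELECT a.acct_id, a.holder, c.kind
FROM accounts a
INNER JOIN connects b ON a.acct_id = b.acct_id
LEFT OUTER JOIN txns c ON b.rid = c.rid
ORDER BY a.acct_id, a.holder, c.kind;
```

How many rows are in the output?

4

Step 1 — a INNER JOIN b on acct_id → 4 row(s).
Then LEFT JOIN `txns c` on rid: each of those 4 rows is kept; rows whose b.rid has no match in c get NULL for c's columns.
Result: 4 row(s).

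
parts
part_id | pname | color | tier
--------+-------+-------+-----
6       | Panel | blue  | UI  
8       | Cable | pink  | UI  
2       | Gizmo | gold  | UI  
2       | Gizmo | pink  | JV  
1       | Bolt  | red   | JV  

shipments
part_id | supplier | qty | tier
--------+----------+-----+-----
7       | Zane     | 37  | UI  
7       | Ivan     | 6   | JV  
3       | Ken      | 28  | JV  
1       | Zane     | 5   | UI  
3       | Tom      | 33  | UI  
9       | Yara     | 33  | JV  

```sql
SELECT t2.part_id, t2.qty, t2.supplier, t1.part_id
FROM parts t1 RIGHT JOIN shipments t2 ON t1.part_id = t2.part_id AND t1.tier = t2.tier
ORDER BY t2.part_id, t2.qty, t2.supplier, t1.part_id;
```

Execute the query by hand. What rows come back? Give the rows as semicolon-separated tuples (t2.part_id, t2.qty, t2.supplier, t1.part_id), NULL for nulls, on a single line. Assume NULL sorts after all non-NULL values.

RIGHT JOIN keeps every row from `shipments`; unmatched rows get NULL for `parts`'s columns.
Matching on t1.part_id = t2.part_id AND t1.tier = t2.tier.
- t1 (part_id=6, tier=UI) has no partner in t2.
- t1 (part_id=8, tier=UI) has no partner in t2.
- t1 (part_id=2, tier=UI) has no partner in t2.
- t1 (part_id=2, tier=JV) has no partner in t2.
- t1 (part_id=1, tier=JV) has no partner in t2.
- 6 t2 row(s) had no t1 match → kept, t1 columns NULL.
After projecting and ordering:
t2.part_id | t2.qty | t2.supplier | t1.part_id
1 | 5 | Zane | NULL
3 | 28 | Ken | NULL
3 | 33 | Tom | NULL
7 | 6 | Ivan | NULL
7 | 37 | Zane | NULL
9 | 33 | Yara | NULL

(1, 5, Zane, NULL); (3, 28, Ken, NULL); (3, 33, Tom, NULL); (7, 6, Ivan, NULL); (7, 37, Zane, NULL); (9, 33, Yara, NULL)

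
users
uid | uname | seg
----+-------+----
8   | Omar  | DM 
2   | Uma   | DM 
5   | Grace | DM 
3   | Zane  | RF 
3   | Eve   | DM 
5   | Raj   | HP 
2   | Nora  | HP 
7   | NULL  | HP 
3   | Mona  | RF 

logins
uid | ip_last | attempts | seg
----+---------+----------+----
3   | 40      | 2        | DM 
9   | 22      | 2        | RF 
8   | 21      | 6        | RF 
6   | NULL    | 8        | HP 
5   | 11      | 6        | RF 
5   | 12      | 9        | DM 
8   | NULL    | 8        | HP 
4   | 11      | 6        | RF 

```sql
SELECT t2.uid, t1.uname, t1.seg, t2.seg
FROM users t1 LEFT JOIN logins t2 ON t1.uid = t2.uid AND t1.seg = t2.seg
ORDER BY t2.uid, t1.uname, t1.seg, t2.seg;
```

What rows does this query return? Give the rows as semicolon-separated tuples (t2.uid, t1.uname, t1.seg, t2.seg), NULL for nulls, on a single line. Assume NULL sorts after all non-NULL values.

(3, Eve, DM, DM); (5, Grace, DM, DM); (NULL, Mona, RF, NULL); (NULL, Nora, HP, NULL); (NULL, Omar, DM, NULL); (NULL, Raj, HP, NULL); (NULL, Uma, DM, NULL); (NULL, Zane, RF, NULL); (NULL, NULL, HP, NULL)

LEFT JOIN keeps every row from `users`; unmatched rows get NULL for `logins`'s columns.
Matching on t1.uid = t2.uid AND t1.seg = t2.seg.
- uid=8, seg=DM: no t2 row matches, row kept with t2 columns NULL.
- uid=2, seg=DM: no t2 row matches, row kept with t2 columns NULL.
- uid=5, seg=DM: 1 matching t2 row(s), so 1 row(s) emitted.
- uid=3, seg=RF: no t2 row matches, row kept with t2 columns NULL.
- uid=3, seg=DM: 1 matching t2 row(s), so 1 row(s) emitted.
- uid=5, seg=HP: no t2 row matches, row kept with t2 columns NULL.
- uid=2, seg=HP: no t2 row matches, row kept with t2 columns NULL.
- uid=7, seg=HP: no t2 row matches, row kept with t2 columns NULL.
- uid=3, seg=RF: no t2 row matches, row kept with t2 columns NULL.
After projecting and ordering:
t2.uid | t1.uname | t1.seg | t2.seg
3 | Eve | DM | DM
5 | Grace | DM | DM
NULL | Mona | RF | NULL
NULL | Nora | HP | NULL
NULL | Omar | DM | NULL
NULL | Raj | HP | NULL
NULL | Uma | DM | NULL
NULL | Zane | RF | NULL
NULL | NULL | HP | NULL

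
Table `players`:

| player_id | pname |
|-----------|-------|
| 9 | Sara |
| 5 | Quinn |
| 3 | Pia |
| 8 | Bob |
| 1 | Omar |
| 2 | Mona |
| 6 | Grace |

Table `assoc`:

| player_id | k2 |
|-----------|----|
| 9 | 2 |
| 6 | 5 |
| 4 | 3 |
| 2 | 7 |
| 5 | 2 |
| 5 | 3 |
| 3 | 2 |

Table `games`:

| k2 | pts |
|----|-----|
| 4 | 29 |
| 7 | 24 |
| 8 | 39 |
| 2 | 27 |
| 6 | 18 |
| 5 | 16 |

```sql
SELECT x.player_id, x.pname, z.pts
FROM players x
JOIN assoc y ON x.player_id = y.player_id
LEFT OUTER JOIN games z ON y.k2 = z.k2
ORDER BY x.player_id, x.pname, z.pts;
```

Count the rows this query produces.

6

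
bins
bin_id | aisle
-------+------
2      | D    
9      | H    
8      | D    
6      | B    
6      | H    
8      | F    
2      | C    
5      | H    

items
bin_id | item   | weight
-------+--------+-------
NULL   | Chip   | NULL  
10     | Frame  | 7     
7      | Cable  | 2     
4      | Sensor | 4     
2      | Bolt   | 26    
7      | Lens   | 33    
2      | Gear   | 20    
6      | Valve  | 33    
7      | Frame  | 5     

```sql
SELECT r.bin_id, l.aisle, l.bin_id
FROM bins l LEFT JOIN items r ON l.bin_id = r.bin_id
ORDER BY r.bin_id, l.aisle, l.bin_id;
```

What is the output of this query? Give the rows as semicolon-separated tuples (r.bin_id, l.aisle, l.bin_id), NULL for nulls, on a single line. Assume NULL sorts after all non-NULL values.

(2, C, 2); (2, C, 2); (2, D, 2); (2, D, 2); (6, B, 6); (6, H, 6); (NULL, D, 8); (NULL, F, 8); (NULL, H, 5); (NULL, H, 9)

LEFT JOIN keeps every row from `bins`; unmatched rows get NULL for `items`'s columns.
Matching on l.bin_id = r.bin_id. A NULL in a compared column never satisfies the condition.
- l[0] bin_id=2 → 2 match(es) in r → 2 row(s).
- l[1] bin_id=9 → no match; kept with NULLs on the r side.
- l[2] bin_id=8 → no match; kept with NULLs on the r side.
- l[3] bin_id=6 → 1 match(es) in r → 1 row(s).
- l[4] bin_id=6 → 1 match(es) in r → 1 row(s).
- l[5] bin_id=8 → no match; kept with NULLs on the r side.
- l[6] bin_id=2 → 2 match(es) in r → 2 row(s).
- l[7] bin_id=5 → no match; kept with NULLs on the r side.
After projecting and ordering:
r.bin_id | l.aisle | l.bin_id
2 | C | 2
2 | C | 2
2 | D | 2
2 | D | 2
6 | B | 6
6 | H | 6
NULL | D | 8
NULL | F | 8
NULL | H | 5
NULL | H | 9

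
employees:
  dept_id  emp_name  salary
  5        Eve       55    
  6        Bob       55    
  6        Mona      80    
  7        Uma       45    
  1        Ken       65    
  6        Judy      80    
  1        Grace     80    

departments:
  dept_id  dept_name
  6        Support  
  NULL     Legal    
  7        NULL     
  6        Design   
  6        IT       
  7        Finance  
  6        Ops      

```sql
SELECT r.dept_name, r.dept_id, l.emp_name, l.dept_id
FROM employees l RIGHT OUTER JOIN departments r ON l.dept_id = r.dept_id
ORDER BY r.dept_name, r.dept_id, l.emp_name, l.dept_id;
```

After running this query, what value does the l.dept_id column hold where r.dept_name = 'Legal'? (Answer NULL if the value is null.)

NULL

RIGHT JOIN keeps every row from `departments`; unmatched rows get NULL for `employees`'s columns.
Matching on l.dept_id = r.dept_id. A NULL in a compared column never satisfies the condition.
- dept_id=5: no matching r row.
- dept_id=6: 4 matching r row(s), so 4 row(s) emitted.
- dept_id=6: 4 matching r row(s), so 4 row(s) emitted.
- dept_id=7: 2 matching r row(s), so 2 row(s) emitted.
- dept_id=1: no matching r row.
- dept_id=6: 4 matching r row(s), so 4 row(s) emitted.
- dept_id=1: no matching r row.
- 1 r row(s) had no l match → kept, l columns NULL.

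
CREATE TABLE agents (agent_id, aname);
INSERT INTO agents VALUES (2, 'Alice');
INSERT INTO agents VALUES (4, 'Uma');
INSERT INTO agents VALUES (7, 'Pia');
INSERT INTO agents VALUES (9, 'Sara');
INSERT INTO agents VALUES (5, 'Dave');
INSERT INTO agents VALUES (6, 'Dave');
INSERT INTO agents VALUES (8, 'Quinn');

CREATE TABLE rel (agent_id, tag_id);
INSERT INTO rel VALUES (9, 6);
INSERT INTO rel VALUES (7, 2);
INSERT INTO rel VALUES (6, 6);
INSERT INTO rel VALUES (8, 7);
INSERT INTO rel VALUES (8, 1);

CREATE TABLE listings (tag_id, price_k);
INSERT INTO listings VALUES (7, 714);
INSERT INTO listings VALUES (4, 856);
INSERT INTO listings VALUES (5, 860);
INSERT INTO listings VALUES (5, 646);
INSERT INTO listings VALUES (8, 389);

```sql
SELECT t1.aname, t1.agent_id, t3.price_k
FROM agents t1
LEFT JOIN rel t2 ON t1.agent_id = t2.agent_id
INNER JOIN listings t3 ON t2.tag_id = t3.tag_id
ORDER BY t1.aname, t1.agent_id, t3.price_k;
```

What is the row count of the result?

1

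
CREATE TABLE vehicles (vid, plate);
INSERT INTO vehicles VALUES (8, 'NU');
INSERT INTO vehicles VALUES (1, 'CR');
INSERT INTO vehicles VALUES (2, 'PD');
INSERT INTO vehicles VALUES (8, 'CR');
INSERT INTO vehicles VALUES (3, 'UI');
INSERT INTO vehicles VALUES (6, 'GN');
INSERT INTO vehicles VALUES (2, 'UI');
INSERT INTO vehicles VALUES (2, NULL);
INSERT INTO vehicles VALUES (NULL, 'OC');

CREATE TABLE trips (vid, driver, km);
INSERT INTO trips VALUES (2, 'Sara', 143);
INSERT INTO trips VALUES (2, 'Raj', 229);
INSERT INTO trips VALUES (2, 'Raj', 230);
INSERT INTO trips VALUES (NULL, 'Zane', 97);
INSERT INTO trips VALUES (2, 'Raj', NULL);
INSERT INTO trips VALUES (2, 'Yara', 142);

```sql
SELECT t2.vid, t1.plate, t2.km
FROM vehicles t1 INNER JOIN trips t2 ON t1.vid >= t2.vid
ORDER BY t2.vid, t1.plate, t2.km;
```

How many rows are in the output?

35

INNER JOIN keeps only pairs where the ON condition holds.
Matching on t1.vid >= t2.vid. A NULL in a compared column never satisfies the condition.
Matched pairs: 35.
Total: 35 rows.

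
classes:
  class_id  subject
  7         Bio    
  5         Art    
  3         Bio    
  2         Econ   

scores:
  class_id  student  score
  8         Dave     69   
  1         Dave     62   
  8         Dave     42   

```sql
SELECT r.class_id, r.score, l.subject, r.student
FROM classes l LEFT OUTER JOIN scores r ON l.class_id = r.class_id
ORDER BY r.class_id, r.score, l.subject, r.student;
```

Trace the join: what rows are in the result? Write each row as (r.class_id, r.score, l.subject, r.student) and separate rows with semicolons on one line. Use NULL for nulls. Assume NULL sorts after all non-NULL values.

(NULL, NULL, Art, NULL); (NULL, NULL, Bio, NULL); (NULL, NULL, Bio, NULL); (NULL, NULL, Econ, NULL)

LEFT JOIN keeps every row from `classes`; unmatched rows get NULL for `scores`'s columns.
Matching on l.class_id = r.class_id.
- l[0] class_id=7 → no match; kept with NULLs on the r side.
- l[1] class_id=5 → no match; kept with NULLs on the r side.
- l[2] class_id=3 → no match; kept with NULLs on the r side.
- l[3] class_id=2 → no match; kept with NULLs on the r side.
After projecting and ordering:
r.class_id | r.score | l.subject | r.student
NULL | NULL | Art | NULL
NULL | NULL | Bio | NULL
NULL | NULL | Bio | NULL
NULL | NULL | Econ | NULL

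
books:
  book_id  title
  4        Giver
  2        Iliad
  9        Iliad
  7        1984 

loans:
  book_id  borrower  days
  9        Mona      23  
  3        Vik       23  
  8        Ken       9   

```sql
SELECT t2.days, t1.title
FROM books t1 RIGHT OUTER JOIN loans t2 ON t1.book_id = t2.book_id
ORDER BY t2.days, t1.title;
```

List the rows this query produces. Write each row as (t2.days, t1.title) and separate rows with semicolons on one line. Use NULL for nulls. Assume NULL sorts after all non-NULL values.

RIGHT JOIN keeps every row from `loans`; unmatched rows get NULL for `books`'s columns.
Matching on t1.book_id = t2.book_id.
Matched pairs: 1; unmatched t2 rows kept: 2.

(9, NULL); (23, Iliad); (23, NULL)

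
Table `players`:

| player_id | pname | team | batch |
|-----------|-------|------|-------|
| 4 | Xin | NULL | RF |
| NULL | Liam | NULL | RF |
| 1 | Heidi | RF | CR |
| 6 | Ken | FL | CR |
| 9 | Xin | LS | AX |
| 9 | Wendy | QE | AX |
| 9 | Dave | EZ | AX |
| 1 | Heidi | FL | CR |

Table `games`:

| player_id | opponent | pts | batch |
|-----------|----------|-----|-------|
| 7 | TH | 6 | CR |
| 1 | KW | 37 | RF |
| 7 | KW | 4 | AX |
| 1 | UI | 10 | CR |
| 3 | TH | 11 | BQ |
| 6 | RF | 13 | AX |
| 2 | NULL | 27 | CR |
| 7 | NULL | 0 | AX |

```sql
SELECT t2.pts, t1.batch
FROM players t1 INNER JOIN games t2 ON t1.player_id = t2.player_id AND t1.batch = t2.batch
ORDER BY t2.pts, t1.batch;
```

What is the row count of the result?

INNER JOIN keeps only pairs where the ON condition holds.
Matching on t1.player_id = t2.player_id AND t1.batch = t2.batch. A NULL in a compared column never satisfies the condition.
Matched pairs: 2.
Total: 2 rows.

2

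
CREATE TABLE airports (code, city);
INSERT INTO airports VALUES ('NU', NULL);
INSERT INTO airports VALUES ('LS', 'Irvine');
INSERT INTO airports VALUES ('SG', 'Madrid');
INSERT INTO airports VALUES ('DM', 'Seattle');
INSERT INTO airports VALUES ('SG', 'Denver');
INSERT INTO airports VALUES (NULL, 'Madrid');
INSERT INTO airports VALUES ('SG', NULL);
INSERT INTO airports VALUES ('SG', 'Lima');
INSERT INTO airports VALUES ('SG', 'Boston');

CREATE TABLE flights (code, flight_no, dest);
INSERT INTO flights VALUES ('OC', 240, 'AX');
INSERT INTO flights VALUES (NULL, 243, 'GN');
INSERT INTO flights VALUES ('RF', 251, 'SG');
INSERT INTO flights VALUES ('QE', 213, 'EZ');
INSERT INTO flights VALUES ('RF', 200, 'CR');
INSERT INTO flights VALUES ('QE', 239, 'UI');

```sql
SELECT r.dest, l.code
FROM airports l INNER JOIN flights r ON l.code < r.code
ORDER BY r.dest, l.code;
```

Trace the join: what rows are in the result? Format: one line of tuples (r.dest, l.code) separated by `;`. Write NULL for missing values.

INNER JOIN keeps only pairs where the ON condition holds.
Matching on l.code < r.code. A NULL in a compared column never satisfies the condition.
- code=NU: 5 matching r row(s), so 5 row(s) emitted.
- code=LS: 5 matching r row(s), so 5 row(s) emitted.
- code=SG: no matching r row, dropped.
- code=DM: 5 matching r row(s), so 5 row(s) emitted.
- code=SG: no matching r row, dropped.
- code=NULL: no matching r row, dropped.
- code=SG: no matching r row, dropped.
- code=SG: no matching r row, dropped.
- code=SG: no matching r row, dropped.

(AX, DM); (AX, LS); (AX, NU); (CR, DM); (CR, LS); (CR, NU); (EZ, DM); (EZ, LS); (EZ, NU); (SG, DM); (SG, LS); (SG, NU); (UI, DM); (UI, LS); (UI, NU)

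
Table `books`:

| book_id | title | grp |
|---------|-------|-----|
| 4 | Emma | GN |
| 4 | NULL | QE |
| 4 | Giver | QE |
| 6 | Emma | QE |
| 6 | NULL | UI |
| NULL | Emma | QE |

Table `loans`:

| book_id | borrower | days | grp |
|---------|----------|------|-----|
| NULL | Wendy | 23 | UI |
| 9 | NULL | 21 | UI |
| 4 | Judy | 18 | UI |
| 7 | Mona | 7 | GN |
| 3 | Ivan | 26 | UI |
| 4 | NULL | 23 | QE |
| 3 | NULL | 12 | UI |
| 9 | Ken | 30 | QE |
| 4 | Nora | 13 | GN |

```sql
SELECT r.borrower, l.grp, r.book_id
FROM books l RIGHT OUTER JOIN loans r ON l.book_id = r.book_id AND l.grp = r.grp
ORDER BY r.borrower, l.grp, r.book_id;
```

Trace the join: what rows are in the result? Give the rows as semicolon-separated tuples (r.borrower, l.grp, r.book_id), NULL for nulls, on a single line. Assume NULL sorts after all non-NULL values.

(Ivan, NULL, 3); (Judy, NULL, 4); (Ken, NULL, 9); (Mona, NULL, 7); (Nora, GN, 4); (Wendy, NULL, NULL); (NULL, QE, 4); (NULL, QE, 4); (NULL, NULL, 3); (NULL, NULL, 9)

RIGHT JOIN keeps every row from `loans`; unmatched rows get NULL for `books`'s columns.
Matching on l.book_id = r.book_id AND l.grp = r.grp. A NULL in a compared column never satisfies the condition.
Matched pairs: 3; unmatched r rows kept: 7.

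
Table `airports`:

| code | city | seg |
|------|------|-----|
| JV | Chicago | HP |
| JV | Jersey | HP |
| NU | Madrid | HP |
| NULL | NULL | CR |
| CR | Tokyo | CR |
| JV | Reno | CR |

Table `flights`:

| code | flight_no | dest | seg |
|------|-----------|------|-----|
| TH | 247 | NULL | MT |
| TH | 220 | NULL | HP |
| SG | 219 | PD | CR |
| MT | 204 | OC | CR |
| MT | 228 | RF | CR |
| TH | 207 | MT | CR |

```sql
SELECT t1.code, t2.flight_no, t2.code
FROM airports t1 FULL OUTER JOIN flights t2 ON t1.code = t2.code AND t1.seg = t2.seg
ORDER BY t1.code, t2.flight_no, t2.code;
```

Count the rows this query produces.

FULL OUTER JOIN keeps every row from both sides; unmatched rows get NULL for the other side's columns.
Matching on t1.code = t2.code AND t1.seg = t2.seg. A NULL in a compared column never satisfies the condition.
- t1[0] code=JV, seg=HP → no match; kept with NULLs on the t2 side.
- t1[1] code=JV, seg=HP → no match; kept with NULLs on the t2 side.
- t1[2] code=NU, seg=HP → no match; kept with NULLs on the t2 side.
- t1[3] code=NULL, seg=CR → no match; kept with NULLs on the t2 side.
- t1[4] code=CR, seg=CR → no match; kept with NULLs on the t2 side.
- t1[5] code=JV, seg=CR → no match; kept with NULLs on the t2 side.
- plus 6 unmatched t2 row(s), each kept with NULL t1 columns.
Total: 0 matched + 12 padded = 12 rows.

12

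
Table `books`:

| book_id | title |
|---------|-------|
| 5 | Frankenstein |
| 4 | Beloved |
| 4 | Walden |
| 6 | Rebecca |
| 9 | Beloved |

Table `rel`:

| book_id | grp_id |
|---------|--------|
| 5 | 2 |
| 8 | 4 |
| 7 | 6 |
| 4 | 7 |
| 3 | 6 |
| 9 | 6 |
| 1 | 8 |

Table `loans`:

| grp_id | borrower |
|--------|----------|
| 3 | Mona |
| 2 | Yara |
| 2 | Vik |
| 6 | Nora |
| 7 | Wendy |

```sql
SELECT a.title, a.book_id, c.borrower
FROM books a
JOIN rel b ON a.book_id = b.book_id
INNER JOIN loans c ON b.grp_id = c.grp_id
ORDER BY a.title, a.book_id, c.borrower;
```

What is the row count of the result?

5

Joins associate left-to-right: books INNER JOIN rel on book_id gives 4 intermediate row(s).
Then INNER JOIN `loans c` on grp_id: keep only rows whose b.grp_id appears in c.
Result: 5 row(s).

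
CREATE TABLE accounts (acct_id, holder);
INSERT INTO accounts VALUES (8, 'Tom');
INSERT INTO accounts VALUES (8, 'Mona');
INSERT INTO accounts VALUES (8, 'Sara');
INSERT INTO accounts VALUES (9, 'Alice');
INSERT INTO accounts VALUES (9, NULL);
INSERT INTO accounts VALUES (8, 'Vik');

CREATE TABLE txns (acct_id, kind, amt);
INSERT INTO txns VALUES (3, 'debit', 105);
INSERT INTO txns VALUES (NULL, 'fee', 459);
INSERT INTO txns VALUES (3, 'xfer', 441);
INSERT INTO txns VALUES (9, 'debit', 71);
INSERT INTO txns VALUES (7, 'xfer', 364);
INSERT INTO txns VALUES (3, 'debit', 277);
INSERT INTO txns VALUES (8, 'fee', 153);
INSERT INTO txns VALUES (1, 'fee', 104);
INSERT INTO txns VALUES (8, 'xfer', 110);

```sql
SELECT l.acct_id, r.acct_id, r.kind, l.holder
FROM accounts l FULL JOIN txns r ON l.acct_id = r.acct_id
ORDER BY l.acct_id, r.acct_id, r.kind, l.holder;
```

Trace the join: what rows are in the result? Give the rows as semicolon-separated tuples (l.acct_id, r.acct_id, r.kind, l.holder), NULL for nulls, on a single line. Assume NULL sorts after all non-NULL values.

(8, 8, fee, Mona); (8, 8, fee, Sara); (8, 8, fee, Tom); (8, 8, fee, Vik); (8, 8, xfer, Mona); (8, 8, xfer, Sara); (8, 8, xfer, Tom); (8, 8, xfer, Vik); (9, 9, debit, Alice); (9, 9, debit, NULL); (NULL, 1, fee, NULL); (NULL, 3, debit, NULL); (NULL, 3, debit, NULL); (NULL, 3, xfer, NULL); (NULL, 7, xfer, NULL); (NULL, NULL, fee, NULL)

FULL OUTER JOIN keeps every row from both sides; unmatched rows get NULL for the other side's columns.
Matching on l.acct_id = r.acct_id. A NULL in a compared column never satisfies the condition.
- l (acct_id=8) pairs with 2 row(s) of r.
- l (acct_id=8) pairs with 2 row(s) of r.
- l (acct_id=8) pairs with 2 row(s) of r.
- l (acct_id=9) pairs with 1 row(s) of r.
- l (acct_id=9) pairs with 1 row(s) of r.
- l (acct_id=8) pairs with 2 row(s) of r.
- 6 r row(s) had no l match → kept, l columns NULL.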